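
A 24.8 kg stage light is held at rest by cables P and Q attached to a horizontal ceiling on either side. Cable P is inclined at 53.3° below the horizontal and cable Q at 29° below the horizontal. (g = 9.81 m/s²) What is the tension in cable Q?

T_Q ≈ 147 N

Weight W = 24.8 × 9.81 = 243.3 N acts straight down.
Horizontal: T_P cos 53.3° = T_Q cos 29°  →  T_P = 1.463 T_Q.
Vertical: T_P sin 53.3° + T_Q sin 29° = 243.3.
Substituting the horizontal relation into the vertical equation gives 1.658 T_Q = 243.3, so T_Q = 146.7 N.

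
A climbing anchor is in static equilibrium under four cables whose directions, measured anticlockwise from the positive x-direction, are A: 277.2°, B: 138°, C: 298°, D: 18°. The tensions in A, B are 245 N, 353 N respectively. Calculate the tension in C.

T_C ≈ 66.1 N

Resolve: ΣF_x = 245 cos 277.2° + 353 cos 138° + T_C cos 298° + T_D cos 18° = 0.
        ΣF_y = 245 sin 277.2° + 353 sin 138° + T_C sin 298° + T_D sin 18° = 0.
The known terms sum to (-231.6, -6.865) N, so 0.4695 T_C + 0.9511 T_D = 231.6 and -0.8829 T_C + 0.3090 T_D = 6.865.
Solving simultaneously: T_C = 66.05 N, T_D = 210.9 N.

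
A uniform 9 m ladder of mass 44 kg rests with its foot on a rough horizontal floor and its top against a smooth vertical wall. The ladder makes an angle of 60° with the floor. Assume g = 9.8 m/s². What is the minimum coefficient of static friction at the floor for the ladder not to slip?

μ_min ≈ 0.289

ΣF_y = 0: N_floor = 44×9.8 = 431.2 N.
Torques about the foot: N_wall · 9 sin 60° = 44×9.8×4.5 cos 60° → N_wall = 124.48 N.
ΣF_x = 0: f_floor = N_wall = 124.48 N.
μ_min = f_floor / N_floor = 124.48 / 431.2 = 0.2887.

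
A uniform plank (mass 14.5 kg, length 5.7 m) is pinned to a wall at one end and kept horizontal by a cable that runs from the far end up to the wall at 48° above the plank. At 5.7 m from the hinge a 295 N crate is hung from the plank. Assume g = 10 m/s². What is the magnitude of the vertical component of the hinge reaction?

|H_y| ≈ 72.5 N

Take torques about the hinge: T sin 48° · 5.7 = 14.5×10×2.85 + 295×5.7 = 2094.8 N·m.
So T = 2094.8 / (0.7431 × 5.7) = 494.52 N.
ΣF_y = 0: H_y = (14.5×10 + 295) − T sin 48° = 440 − 367.5 = 72.5 N.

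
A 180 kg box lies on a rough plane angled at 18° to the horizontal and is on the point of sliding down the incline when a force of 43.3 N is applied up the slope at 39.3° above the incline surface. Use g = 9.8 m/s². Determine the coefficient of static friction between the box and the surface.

On the verge of sliding down the incline, friction is at its maximum μN and acts up the slope.
Perpendicular to incline: N = W cos 18° − P sin 39.3° = 1678 − 27.43 = 1650 N.
Along incline: P cos 39.3° + μN = W sin 18° → μ = (W sin 18° − P cos 39.3°) / N = 0.31.

μ ≈ 0.310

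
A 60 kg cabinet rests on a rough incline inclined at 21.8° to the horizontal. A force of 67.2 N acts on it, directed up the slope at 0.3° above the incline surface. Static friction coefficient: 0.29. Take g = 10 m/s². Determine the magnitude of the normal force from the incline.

Axes along / perpendicular to the incline. W sin 21.8° = 222.8 N down-slope; W cos 21.8° = 557.1 N into the surface.
Perpendicular: N = W cos 21.8° − P sin 0.3° = 557.1 − 0.3519 = 556.7 N.
Along incline: P cos 0.3° + f = W sin 21.8° (friction acts up-slope) → f = 222.8 − 67.2 = 155.6 N.
|f| = 155.6 N ≤ μN = 161.5 N, so the cabinet is indeed static.

N ≈ 557 N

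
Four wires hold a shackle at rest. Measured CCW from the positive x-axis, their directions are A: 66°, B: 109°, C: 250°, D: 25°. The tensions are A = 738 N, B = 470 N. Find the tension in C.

Resolve: ΣF_x = 738 cos 66° + 470 cos 109° + T_C cos 250° + T_D cos 25° = 0.
        ΣF_y = 738 sin 66° + 470 sin 109° + T_C sin 250° + T_D sin 25° = 0.
The known terms sum to (147.2, 1119) N, so -0.3420 T_C + 0.9063 T_D = -147.2 and -0.9397 T_C + 0.4226 T_D = -1119.
Solving simultaneously: T_C = 1346 N, T_D = 345.5 N.

T_C ≈ 1350 N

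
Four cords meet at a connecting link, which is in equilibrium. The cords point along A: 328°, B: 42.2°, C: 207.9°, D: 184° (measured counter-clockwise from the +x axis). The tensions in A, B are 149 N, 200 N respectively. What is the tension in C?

T_C ≈ 89.1 N

Resolve: ΣF_x = 149 cos 328° + 200 cos 42.2° + T_C cos 207.9° + T_D cos 184° = 0.
        ΣF_y = 149 sin 328° + 200 sin 42.2° + T_C sin 207.9° + T_D sin 184° = 0.
The known terms sum to (274.5, 55.39) N, so -0.8838 T_C − 0.9976 T_D = -274.5 and -0.4679 T_C − 0.0698 T_D = -55.39.
Solving simultaneously: T_C = 89.11 N, T_D = 196.2 N.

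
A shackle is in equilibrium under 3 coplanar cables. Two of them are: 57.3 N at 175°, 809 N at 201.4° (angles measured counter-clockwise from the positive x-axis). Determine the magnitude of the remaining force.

F ≈ 861 N

Sum the known components: ΣF_x = -810.3 N, ΣF_y = -290.2 N.
For equilibrium the remaining force must supply (−ΣF_x, −ΣF_y) = (810.3, 290.2) N.
Magnitude = √((810.3)² + (290.2)²) = 860.7 N; direction = atan2(290.2, 810.3) = 19.7°.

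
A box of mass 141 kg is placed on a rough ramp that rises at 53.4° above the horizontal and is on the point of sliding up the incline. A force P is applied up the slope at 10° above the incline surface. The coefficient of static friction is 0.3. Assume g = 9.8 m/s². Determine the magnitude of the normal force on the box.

N ≈ 597 N

On the verge of sliding up the incline, friction equals μN and acts down the slope.
Perpendicular: N + P sin 10° = W cos 53.4° = 823.9 N.
Along incline: P cos 10° = W sin 53.4° + μN  with W sin 53.4° = 1109 N.
Solving the pair for P and N: P = 1308 N, N = 596.7 N (and f = μN = 179 N).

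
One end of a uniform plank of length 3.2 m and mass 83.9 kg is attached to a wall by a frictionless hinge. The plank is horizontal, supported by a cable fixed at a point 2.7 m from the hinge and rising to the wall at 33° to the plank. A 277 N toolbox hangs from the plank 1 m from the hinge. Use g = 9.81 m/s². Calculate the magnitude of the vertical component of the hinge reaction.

Take torques about the hinge: T sin 33° · 2.7 = 83.9×9.81×1.6 + 277×1 = 1593.9 N·m.
So T = 1593.9 / (0.5446 × 2.7) = 1083.9 N.
ΣF_y = 0: H_y = (83.9×9.81 + 277) − T sin 33° = 1100.1 − 590.33 = 509.73 N.

|H_y| ≈ 510 N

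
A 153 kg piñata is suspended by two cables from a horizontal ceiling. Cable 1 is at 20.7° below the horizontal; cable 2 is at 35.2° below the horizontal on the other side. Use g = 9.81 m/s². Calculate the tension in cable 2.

Weight W = 153 × 9.81 = 1501 N acts straight down.
Horizontal: T_1 cos 20.7° = T_2 cos 35.2°  →  T_1 = 0.8735 T_2.
Vertical: T_1 sin 20.7° + T_2 sin 35.2° = 1501.
Substituting the horizontal relation into the vertical equation gives 0.8852 T_2 = 1501, so T_2 = 1696 N.

T_2 ≈ 1700 N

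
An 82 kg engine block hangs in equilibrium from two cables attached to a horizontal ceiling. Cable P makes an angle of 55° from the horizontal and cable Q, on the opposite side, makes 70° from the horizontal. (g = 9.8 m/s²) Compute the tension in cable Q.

Weight W = 82 × 9.8 = 803.6 N acts straight down.
Horizontal: T_P cos 55° = T_Q cos 70°  →  T_P = 0.5963 T_Q.
Vertical: T_P sin 55° + T_Q sin 70° = 803.6.
Substituting the horizontal relation into the vertical equation gives 1.428 T_Q = 803.6, so T_Q = 562.7 N.

T_Q ≈ 563 N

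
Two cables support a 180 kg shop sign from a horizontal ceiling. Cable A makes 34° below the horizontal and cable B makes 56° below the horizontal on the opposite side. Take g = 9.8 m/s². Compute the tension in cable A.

Weight W = 180 × 9.8 = 1764 N acts straight down.
Horizontal: T_A cos 34° = T_B cos 56°  →  T_B = 1.483 T_A.
Vertical: T_A sin 34° + T_B sin 56° = 1764.
Substituting the horizontal relation into the vertical equation gives 1.788 T_A = 1764, so T_A = 986.4 N.

T_A ≈ 986 N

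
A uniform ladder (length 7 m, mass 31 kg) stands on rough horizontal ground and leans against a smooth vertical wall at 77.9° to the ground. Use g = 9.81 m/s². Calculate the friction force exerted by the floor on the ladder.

f ≈ 32.6 N

Torques about the foot: N_wall · 7 sin 77.9° = 31×9.81×3.5 cos 77.9° → N_wall = 32.598 N.
ΣF_x = 0: f_floor = N_wall = 32.598 N.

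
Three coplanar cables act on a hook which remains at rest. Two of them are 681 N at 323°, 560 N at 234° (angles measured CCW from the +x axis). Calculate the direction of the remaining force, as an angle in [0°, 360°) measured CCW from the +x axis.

θ ≈ 104°

Sum the known components: ΣF_x = 214.7 N, ΣF_y = -862.9 N.
For equilibrium the remaining force must supply (−ΣF_x, −ΣF_y) = (-214.7, 862.9) N.
Magnitude = √((-214.7)² + (862.9)²) = 889.2 N; direction = atan2(862.9, -214.7) = 104.0°.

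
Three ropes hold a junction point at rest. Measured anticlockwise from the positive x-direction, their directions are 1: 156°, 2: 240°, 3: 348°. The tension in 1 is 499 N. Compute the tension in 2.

T_2 ≈ 109 N

Resolve: ΣF_x = 499 cos 156° + T_2 cos 240° + T_3 cos 348° = 0.
        ΣF_y = 499 sin 156° + T_2 sin 240° + T_3 sin 348° = 0.
The known terms sum to (-455.9, 203) N, so -0.5000 T_2 + 0.9781 T_3 = 455.9 and -0.8660 T_2 − 0.2079 T_3 = -203.
Solving simultaneously: T_2 = 109.1 N, T_3 = 521.8 N.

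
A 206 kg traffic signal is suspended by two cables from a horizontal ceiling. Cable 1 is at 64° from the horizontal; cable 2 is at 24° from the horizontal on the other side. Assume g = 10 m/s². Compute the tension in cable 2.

Weight W = 206 × 10 = 2060 N acts straight down.
Horizontal: T_1 cos 64° = T_2 cos 24°  →  T_1 = 2.084 T_2.
Vertical: T_1 sin 64° + T_2 sin 24° = 2060.
Substituting the horizontal relation into the vertical equation gives 2.28 T_2 = 2060, so T_2 = 903.6 N.

T_2 ≈ 904 N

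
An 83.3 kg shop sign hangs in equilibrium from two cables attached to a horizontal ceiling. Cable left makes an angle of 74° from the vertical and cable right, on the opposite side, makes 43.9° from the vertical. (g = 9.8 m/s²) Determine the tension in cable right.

Angles from the horizontal: cable left is 90° − 74° = 16°, cable right is 90° − 43.9° = 46.1°.
Weight W = 83.3 × 9.8 = 816.3 N acts straight down.
Horizontal: T_left cos 16° = T_right cos 46.1°  →  T_left = 0.7213 T_right.
Vertical: T_left sin 16° + T_right sin 46.1° = 816.3.
Substituting the horizontal relation into the vertical equation gives 0.9194 T_right = 816.3, so T_right = 887.9 N.

T_right ≈ 888 N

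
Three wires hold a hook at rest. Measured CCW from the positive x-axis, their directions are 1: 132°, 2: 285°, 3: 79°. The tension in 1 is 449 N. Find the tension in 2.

T_2 ≈ 818 N

Resolve: ΣF_x = 449 cos 132° + T_2 cos 285° + T_3 cos 79° = 0.
        ΣF_y = 449 sin 132° + T_2 sin 285° + T_3 sin 79° = 0.
The known terms sum to (-300.4, 333.7) N, so 0.2588 T_2 + 0.1908 T_3 = 300.4 and -0.9659 T_2 + 0.9816 T_3 = -333.7.
Solving simultaneously: T_2 = 818 N, T_3 = 465 N.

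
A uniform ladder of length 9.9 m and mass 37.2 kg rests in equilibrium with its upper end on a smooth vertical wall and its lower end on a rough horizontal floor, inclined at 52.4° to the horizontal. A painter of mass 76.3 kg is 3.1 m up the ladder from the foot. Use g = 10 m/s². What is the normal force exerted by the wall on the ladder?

N_wall ≈ 327 N

Torques about the foot: N_wall · 9.9 sin 52.4° = 37.2×10×4.95 cos 52.4° + 76.3×10×3.1 cos 52.4° → N_wall = 327.23 N.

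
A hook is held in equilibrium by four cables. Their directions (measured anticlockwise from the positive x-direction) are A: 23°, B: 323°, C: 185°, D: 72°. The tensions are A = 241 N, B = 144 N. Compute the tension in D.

T_D ≈ 23.8 N

Resolve: ΣF_x = 241 cos 23° + 144 cos 323° + T_C cos 185° + T_D cos 72° = 0.
        ΣF_y = 241 sin 23° + 144 sin 323° + T_C sin 185° + T_D sin 72° = 0.
The known terms sum to (336.8, 7.505) N, so -0.9962 T_C + 0.3090 T_D = -336.8 and -0.0872 T_C + 0.9511 T_D = -7.505.
Solving simultaneously: T_C = 345.5 N, T_D = 23.77 N.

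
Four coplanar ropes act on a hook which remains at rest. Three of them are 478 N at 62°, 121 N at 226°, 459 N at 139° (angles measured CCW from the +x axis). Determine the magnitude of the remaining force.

F ≈ 669 N

Sum the known components: ΣF_x = -206.1 N, ΣF_y = 636.1 N.
For equilibrium the remaining force must supply (−ΣF_x, −ΣF_y) = (206.1, -636.1) N.
Magnitude = √((206.1)² + (-636.1)²) = 668.7 N; direction = atan2(-636.1, 206.1) = 287.9°.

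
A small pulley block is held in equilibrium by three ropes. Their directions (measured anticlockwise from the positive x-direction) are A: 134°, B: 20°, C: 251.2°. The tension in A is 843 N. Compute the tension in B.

Resolve: ΣF_x = 843 cos 134° + T_B cos 20° + T_C cos 251.2° = 0.
        ΣF_y = 843 sin 134° + T_B sin 20° + T_C sin 251.2° = 0.
The known terms sum to (-585.6, 606.4) N, so 0.9397 T_B − 0.3223 T_C = 585.6 and 0.3420 T_B − 0.9466 T_C = -606.4.
Solving simultaneously: T_B = 962.1 N, T_C = 988.2 N.

T_B ≈ 962 N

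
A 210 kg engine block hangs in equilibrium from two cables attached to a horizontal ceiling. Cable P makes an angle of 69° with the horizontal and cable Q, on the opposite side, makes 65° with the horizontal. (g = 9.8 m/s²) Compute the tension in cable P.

T_P ≈ 1210 N

Weight W = 210 × 9.8 = 2058 N acts straight down.
Horizontal: T_P cos 69° = T_Q cos 65°  →  T_Q = 0.848 T_P.
Vertical: T_P sin 69° + T_Q sin 65° = 2058.
Substituting the horizontal relation into the vertical equation gives 1.702 T_P = 2058, so T_P = 1209 N.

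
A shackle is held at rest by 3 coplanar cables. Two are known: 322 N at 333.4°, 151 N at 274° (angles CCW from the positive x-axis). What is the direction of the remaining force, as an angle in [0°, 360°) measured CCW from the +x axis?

θ ≈ 135°

Sum the known components: ΣF_x = 298.5 N, ΣF_y = -294.8 N.
For equilibrium the remaining force must supply (−ΣF_x, −ΣF_y) = (-298.5, 294.8) N.
Magnitude = √((-298.5)² + (294.8)²) = 419.5 N; direction = atan2(294.8, -298.5) = 135.4°.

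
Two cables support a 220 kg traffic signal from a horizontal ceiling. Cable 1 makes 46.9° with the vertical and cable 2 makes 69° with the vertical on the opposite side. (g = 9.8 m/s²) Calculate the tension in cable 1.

Angles from the horizontal: cable 1 is 90° − 46.9° = 43.1°, cable 2 is 90° − 69° = 21°.
Weight W = 220 × 9.8 = 2156 N acts straight down.
Horizontal: T_1 cos 43.1° = T_2 cos 21°  →  T_2 = 0.7821 T_1.
Vertical: T_1 sin 43.1° + T_2 sin 21° = 2156.
Substituting the horizontal relation into the vertical equation gives 0.9636 T_1 = 2156, so T_1 = 2238 N.

T_1 ≈ 2240 N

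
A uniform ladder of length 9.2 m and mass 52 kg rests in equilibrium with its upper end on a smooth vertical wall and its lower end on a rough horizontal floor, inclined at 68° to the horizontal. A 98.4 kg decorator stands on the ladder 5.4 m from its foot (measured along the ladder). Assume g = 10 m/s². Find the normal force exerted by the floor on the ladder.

N_floor ≈ 1500 N

ΣF_y = 0: N_floor = 52×10 + 98.4×10 = 1504 N.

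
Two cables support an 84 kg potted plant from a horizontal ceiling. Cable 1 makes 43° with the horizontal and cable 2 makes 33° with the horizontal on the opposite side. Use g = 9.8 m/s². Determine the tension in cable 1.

T_1 ≈ 712 N

Weight W = 84 × 9.8 = 823.2 N acts straight down.
Horizontal: T_1 cos 43° = T_2 cos 33°  →  T_2 = 0.872 T_1.
Vertical: T_1 sin 43° + T_2 sin 33° = 823.2.
Substituting the horizontal relation into the vertical equation gives 1.157 T_1 = 823.2, so T_1 = 711.5 N.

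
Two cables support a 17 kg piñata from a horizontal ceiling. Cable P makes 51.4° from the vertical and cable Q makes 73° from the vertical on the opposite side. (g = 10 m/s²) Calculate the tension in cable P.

T_P ≈ 197 N

Angles from the horizontal: cable P is 90° − 51.4° = 38.6°, cable Q is 90° − 73° = 17°.
Weight W = 17 × 10 = 170 N acts straight down.
Horizontal: T_P cos 38.6° = T_Q cos 17°  →  T_Q = 0.8172 T_P.
Vertical: T_P sin 38.6° + T_Q sin 17° = 170.
Substituting the horizontal relation into the vertical equation gives 0.8628 T_P = 170, so T_P = 197 N.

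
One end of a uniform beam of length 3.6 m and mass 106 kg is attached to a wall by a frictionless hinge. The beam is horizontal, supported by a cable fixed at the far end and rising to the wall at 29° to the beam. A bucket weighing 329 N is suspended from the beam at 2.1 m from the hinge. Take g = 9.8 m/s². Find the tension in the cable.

T ≈ 1470 N

Take torques about the hinge: T sin 29° · 3.6 = 106×9.8×1.8 + 329×2.1 = 2560.7 N·m.
So T = 2560.7 / (0.4848 × 3.6) = 1467.2 N.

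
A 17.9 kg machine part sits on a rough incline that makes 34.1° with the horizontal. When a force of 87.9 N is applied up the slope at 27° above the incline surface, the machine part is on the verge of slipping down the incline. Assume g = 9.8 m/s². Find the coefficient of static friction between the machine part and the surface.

On the verge of sliding down the incline, friction is at its maximum μN and acts up the slope.
Perpendicular to incline: N = W cos 34.1° − P sin 27° = 145.3 − 39.91 = 105.4 N.
Along incline: P cos 27° + μN = W sin 34.1° → μ = (W sin 34.1° − P cos 27°) / N = 0.1901.

μ ≈ 0.190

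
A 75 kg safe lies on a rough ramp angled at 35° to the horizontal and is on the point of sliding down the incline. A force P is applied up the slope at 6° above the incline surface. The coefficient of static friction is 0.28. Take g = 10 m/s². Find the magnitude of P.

On the verge of sliding down the incline, friction equals μN and acts up the slope.
Perpendicular: N + P sin 6° = W cos 35° = 614.4 N.
Along incline: P cos 6° + μN = W sin 35° with W sin 35° = 430.2 N.
Solving the pair for P and N: P = 267.5 N, N = 586.4 N (and f = μN = 164.2 N).

P ≈ 267 N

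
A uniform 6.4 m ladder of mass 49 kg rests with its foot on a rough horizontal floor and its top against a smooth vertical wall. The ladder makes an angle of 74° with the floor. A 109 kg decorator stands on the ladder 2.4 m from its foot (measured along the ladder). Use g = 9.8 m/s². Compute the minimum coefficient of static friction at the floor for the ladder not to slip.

ΣF_y = 0: N_floor = 49×9.8 + 109×9.8 = 1548.4 N.
Torques about the foot: N_wall · 6.4 sin 74° = 49×9.8×3.2 cos 74° + 109×9.8×2.4 cos 74° → N_wall = 183.71 N.
ΣF_x = 0: f_floor = N_wall = 183.71 N.
μ_min = f_floor / N_floor = 183.71 / 1548.4 = 0.1186.

μ_min ≈ 0.119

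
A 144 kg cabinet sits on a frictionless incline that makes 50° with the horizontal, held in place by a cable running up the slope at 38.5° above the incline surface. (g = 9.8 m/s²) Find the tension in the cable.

T ≈ 1380 N

Take axes along and perpendicular to the incline. Weight components: W sin 50° = 1081 N down-slope, W cos 50° = 907.1 N into the surface.
Along incline: T cos 38.5° = W sin 50° → T = 1381 N.
Perpendicular: N = W cos 50° − T sin 38.5° = 47.2 N.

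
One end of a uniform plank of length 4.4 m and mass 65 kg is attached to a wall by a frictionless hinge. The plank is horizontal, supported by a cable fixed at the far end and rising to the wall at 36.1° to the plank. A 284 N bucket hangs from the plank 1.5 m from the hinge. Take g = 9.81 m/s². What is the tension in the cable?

T ≈ 705 N

Take torques about the hinge: T sin 36.1° · 4.4 = 65×9.81×2.2 + 284×1.5 = 1828.8 N·m.
So T = 1828.8 / (0.5892 × 4.4) = 705.44 N.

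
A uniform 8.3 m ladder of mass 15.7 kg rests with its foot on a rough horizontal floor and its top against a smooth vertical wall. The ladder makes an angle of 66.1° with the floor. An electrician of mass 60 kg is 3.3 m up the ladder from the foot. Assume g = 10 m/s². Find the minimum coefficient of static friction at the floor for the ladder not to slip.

ΣF_y = 0: N_floor = 15.7×10 + 60×10 = 757 N.
Torques about the foot: N_wall · 8.3 sin 66.1° = 15.7×10×4.15 cos 66.1° + 60×10×3.3 cos 66.1° → N_wall = 140.5 N.
ΣF_x = 0: f_floor = N_wall = 140.5 N.
μ_min = f_floor / N_floor = 140.5 / 757 = 0.1856.

μ_min ≈ 0.186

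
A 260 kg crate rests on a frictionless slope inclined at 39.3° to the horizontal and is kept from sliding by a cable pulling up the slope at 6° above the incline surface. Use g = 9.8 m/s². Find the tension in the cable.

T ≈ 1620 N

Take axes along and perpendicular to the incline. Weight components: W sin 39.3° = 1614 N down-slope, W cos 39.3° = 1972 N into the surface.
Along incline: T cos 6° = W sin 39.3° → T = 1623 N.
Perpendicular: N = W cos 39.3° − T sin 6° = 1802 N.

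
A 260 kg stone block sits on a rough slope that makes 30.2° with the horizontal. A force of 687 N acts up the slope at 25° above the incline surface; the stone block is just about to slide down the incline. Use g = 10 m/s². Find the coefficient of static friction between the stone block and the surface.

μ ≈ 0.350

On the verge of sliding down the incline, friction is at its maximum μN and acts up the slope.
Perpendicular to incline: N = W cos 30.2° − P sin 25° = 2247 − 290.3 = 1957 N.
Along incline: P cos 25° + μN = W sin 30.2° → μ = (W sin 30.2° − P cos 25°) / N = 0.3502.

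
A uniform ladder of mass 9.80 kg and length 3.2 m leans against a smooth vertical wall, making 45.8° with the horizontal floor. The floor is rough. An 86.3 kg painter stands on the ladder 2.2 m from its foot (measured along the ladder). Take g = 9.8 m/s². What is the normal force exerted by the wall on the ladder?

N_wall ≈ 612 N

Torques about the foot: N_wall · 3.2 sin 45.8° = 9.80×9.8×1.6 cos 45.8° + 86.3×9.8×2.2 cos 45.8° → N_wall = 612.13 N.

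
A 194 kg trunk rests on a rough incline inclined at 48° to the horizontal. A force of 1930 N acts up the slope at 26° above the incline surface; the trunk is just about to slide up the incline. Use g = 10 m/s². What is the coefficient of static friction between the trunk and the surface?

μ ≈ 0.648

On the verge of sliding up the incline, friction is at its maximum μN and acts down the slope.
Perpendicular to incline: N = W cos 48° − P sin 26° = 1298 − 846.1 = 452.1 N.
Along incline: P cos 26° − μN = W sin 48° → μ = −(W sin 48° − P cos 26°) / N = 0.6481.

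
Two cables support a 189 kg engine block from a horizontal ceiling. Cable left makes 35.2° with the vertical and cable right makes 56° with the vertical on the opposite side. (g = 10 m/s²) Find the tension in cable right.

Angles from the horizontal: cable left is 90° − 35.2° = 54.8°, cable right is 90° − 56° = 34°.
Weight W = 189 × 10 = 1890 N acts straight down.
Horizontal: T_left cos 54.8° = T_right cos 34°  →  T_left = 1.438 T_right.
Vertical: T_left sin 54.8° + T_right sin 34° = 1890.
Substituting the horizontal relation into the vertical equation gives 1.734 T_right = 1890, so T_right = 1090 N.

T_right ≈ 1090 N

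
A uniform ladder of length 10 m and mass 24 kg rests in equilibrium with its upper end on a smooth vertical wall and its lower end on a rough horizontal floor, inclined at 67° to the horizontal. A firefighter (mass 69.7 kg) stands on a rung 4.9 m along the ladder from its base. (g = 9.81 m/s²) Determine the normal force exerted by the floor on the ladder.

N_floor ≈ 919 N

ΣF_y = 0: N_floor = 24×9.81 + 69.7×9.81 = 919.2 N.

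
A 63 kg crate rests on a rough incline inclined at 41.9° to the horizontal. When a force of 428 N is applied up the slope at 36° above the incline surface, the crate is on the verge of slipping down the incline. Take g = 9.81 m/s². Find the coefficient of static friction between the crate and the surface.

μ ≈ 0.319

On the verge of sliding down the incline, friction is at its maximum μN and acts up the slope.
Perpendicular to incline: N = W cos 41.9° − P sin 36° = 460 − 251.6 = 208.4 N.
Along incline: P cos 36° + μN = W sin 41.9° → μ = (W sin 41.9° − P cos 36°) / N = 0.319.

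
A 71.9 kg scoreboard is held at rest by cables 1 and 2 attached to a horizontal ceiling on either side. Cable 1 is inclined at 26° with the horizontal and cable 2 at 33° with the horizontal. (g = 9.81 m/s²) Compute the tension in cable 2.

T_2 ≈ 740 N

Weight W = 71.9 × 9.81 = 705.3 N acts straight down.
Horizontal: T_1 cos 26° = T_2 cos 33°  →  T_1 = 0.9331 T_2.
Vertical: T_1 sin 26° + T_2 sin 33° = 705.3.
Substituting the horizontal relation into the vertical equation gives 0.9537 T_2 = 705.3, so T_2 = 739.6 N.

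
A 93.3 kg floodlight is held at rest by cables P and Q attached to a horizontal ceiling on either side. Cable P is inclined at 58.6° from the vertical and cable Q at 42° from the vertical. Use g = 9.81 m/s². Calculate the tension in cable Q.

T_Q ≈ 795 N

Angles from the horizontal: cable P is 90° − 58.6° = 31.4°, cable Q is 90° − 42° = 48°.
Weight W = 93.3 × 9.81 = 915.3 N acts straight down.
Horizontal: T_P cos 31.4° = T_Q cos 48°  →  T_P = 0.7839 T_Q.
Vertical: T_P sin 31.4° + T_Q sin 48° = 915.3.
Substituting the horizontal relation into the vertical equation gives 1.152 T_Q = 915.3, so T_Q = 794.8 N.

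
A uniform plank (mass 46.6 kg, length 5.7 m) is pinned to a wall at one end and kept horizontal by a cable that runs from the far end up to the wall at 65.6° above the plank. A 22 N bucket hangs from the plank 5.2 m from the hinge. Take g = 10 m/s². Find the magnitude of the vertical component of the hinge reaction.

Take torques about the hinge: T sin 65.6° · 5.7 = 46.6×10×2.85 + 22×5.2 = 1442.5 N·m.
So T = 1442.5 / (0.9107 × 5.7) = 277.89 N.
ΣF_y = 0: H_y = (46.6×10 + 22) − T sin 65.6° = 488 − 253.07 = 234.93 N.

|H_y| ≈ 235 N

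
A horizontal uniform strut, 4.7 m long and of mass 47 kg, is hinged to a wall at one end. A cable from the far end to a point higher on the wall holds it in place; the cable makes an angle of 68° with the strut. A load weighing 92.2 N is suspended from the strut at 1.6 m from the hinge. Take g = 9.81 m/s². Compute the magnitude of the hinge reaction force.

|H| ≈ 310 N

Take torques about the hinge: T sin 68° · 4.7 = 47×9.81×2.35 + 92.2×1.6 = 1231 N·m.
So T = 1231 / (0.9272 × 4.7) = 282.49 N.
ΣF_x = 0: H_x = T cos 68° = 105.82 N.
ΣF_y = 0: H_y = (47×9.81 + 92.2) − T sin 68° = 553.27 − 261.92 = 291.35 N.
|H| = √(H_x² + H_y²) = √((105.82)² + (291.35)²) = 309.97 N.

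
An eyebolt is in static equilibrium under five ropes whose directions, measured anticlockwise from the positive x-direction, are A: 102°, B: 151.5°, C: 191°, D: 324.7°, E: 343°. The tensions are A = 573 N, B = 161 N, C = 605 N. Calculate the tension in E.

Resolve: ΣF_x = 573 cos 102° + 161 cos 151.5° + 605 cos 191° + T_D cos 324.7° + T_E cos 343° = 0.
        ΣF_y = 573 sin 102° + 161 sin 151.5° + 605 sin 191° + T_D sin 324.7° + T_E sin 343° = 0.
The known terms sum to (-854.5, 521.9) N, so 0.8161 T_D + 0.9563 T_E = 854.5 and -0.5779 T_D − 0.2924 T_E = -521.9.
Solving simultaneously: T_D = 793.7 N, T_E = 216.2 N.

T_E ≈ 216 N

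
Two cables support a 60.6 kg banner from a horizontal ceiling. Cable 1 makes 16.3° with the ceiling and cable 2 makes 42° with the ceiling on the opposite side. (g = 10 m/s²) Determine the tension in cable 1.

Weight W = 60.6 × 10 = 606 N acts straight down.
Horizontal: T_1 cos 16.3° = T_2 cos 42°  →  T_2 = 1.292 T_1.
Vertical: T_1 sin 16.3° + T_2 sin 42° = 606.
Substituting the horizontal relation into the vertical equation gives 1.145 T_1 = 606, so T_1 = 529.3 N.

T_1 ≈ 529 N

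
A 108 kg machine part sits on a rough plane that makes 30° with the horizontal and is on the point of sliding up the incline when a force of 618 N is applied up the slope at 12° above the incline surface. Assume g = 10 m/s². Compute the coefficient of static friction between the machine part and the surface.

μ ≈ 0.0799

On the verge of sliding up the incline, friction is at its maximum μN and acts down the slope.
Perpendicular to incline: N = W cos 30° − P sin 12° = 935.3 − 128.5 = 806.8 N.
Along incline: P cos 12° − μN = W sin 30° → μ = −(W sin 30° − P cos 12°) / N = 0.07994.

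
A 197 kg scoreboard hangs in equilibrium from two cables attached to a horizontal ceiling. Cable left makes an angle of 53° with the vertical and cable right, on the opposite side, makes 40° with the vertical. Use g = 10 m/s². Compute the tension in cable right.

T_right ≈ 1580 N

Angles from the horizontal: cable left is 90° − 53° = 37°, cable right is 90° − 40° = 50°.
Weight W = 197 × 10 = 1970 N acts straight down.
Horizontal: T_left cos 37° = T_right cos 50°  →  T_left = 0.8049 T_right.
Vertical: T_left sin 37° + T_right sin 50° = 1970.
Substituting the horizontal relation into the vertical equation gives 1.25 T_right = 1970, so T_right = 1575 N.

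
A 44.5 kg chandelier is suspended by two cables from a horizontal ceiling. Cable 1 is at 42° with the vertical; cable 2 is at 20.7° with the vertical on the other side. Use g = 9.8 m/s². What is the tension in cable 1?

T_1 ≈ 173 N

Angles from the horizontal: cable 1 is 90° − 42° = 48°, cable 2 is 90° − 20.7° = 69.3°.
Weight W = 44.5 × 9.8 = 436.1 N acts straight down.
Horizontal: T_1 cos 48° = T_2 cos 69.3°  →  T_2 = 1.893 T_1.
Vertical: T_1 sin 48° + T_2 sin 69.3° = 436.1.
Substituting the horizontal relation into the vertical equation gives 2.514 T_1 = 436.1, so T_1 = 173.5 N.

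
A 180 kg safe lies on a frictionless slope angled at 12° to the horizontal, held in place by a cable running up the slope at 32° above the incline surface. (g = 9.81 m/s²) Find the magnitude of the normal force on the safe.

Take axes along and perpendicular to the incline. Weight components: W sin 12° = 367.1 N down-slope, W cos 12° = 1727 N into the surface.
Along incline: T cos 32° = W sin 12° → T = 432.9 N.
Perpendicular: N = W cos 12° − T sin 32° = 1498 N.

N ≈ 1500 N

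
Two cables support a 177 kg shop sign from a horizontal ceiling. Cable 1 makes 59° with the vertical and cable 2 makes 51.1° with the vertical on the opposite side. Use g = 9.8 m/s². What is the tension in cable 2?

T_2 ≈ 1580 N

Angles from the horizontal: cable 1 is 90° − 59° = 31°, cable 2 is 90° − 51.1° = 38.9°.
Weight W = 177 × 9.8 = 1735 N acts straight down.
Horizontal: T_1 cos 31° = T_2 cos 38.9°  →  T_1 = 0.9079 T_2.
Vertical: T_1 sin 31° + T_2 sin 38.9° = 1735.
Substituting the horizontal relation into the vertical equation gives 1.096 T_2 = 1735, so T_2 = 1583 N.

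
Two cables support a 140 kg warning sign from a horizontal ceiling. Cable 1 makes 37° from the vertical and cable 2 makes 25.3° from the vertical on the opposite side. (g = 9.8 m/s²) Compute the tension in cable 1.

T_1 ≈ 662 N

Angles from the horizontal: cable 1 is 90° − 37° = 53°, cable 2 is 90° − 25.3° = 64.7°.
Weight W = 140 × 9.8 = 1372 N acts straight down.
Horizontal: T_1 cos 53° = T_2 cos 64.7°  →  T_2 = 1.408 T_1.
Vertical: T_1 sin 53° + T_2 sin 64.7° = 1372.
Substituting the horizontal relation into the vertical equation gives 2.072 T_1 = 1372, so T_1 = 662.2 N.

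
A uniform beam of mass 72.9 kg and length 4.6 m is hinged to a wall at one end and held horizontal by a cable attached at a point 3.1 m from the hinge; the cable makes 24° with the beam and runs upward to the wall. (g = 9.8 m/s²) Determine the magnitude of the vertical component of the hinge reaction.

|H_y| ≈ 184 N

Take torques about the hinge: T sin 24° · 3.1 = 72.9×9.8×2.3 = 1643.2 N·m.
So T = 1643.2 / (0.4067 × 3.1) = 1303.2 N.
ΣF_y = 0: H_y = (72.9×9.8) − T sin 24° = 714.42 − 530.05 = 184.37 N.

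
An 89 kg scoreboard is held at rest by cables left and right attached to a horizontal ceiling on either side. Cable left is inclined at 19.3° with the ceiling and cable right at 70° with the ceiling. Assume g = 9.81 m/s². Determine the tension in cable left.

T_left ≈ 299 N

Weight W = 89 × 9.81 = 873.1 N acts straight down.
Horizontal: T_left cos 19.3° = T_right cos 70°  →  T_right = 2.759 T_left.
Vertical: T_left sin 19.3° + T_right sin 70° = 873.1.
Substituting the horizontal relation into the vertical equation gives 2.924 T_left = 873.1, so T_left = 298.6 N.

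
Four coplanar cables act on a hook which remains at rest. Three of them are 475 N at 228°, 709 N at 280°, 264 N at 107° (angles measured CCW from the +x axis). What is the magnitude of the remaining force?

Sum the known components: ΣF_x = -271.9 N, ΣF_y = -798.8 N.
For equilibrium the remaining force must supply (−ΣF_x, −ΣF_y) = (271.9, 798.8) N.
Magnitude = √((271.9)² + (798.8)²) = 843.8 N; direction = atan2(798.8, 271.9) = 71.2°.

F ≈ 844 N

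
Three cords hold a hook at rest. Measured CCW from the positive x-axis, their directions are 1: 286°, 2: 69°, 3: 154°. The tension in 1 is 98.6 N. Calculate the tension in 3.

Resolve: ΣF_x = 98.6 cos 286° + T_2 cos 69° + T_3 cos 154° = 0.
        ΣF_y = 98.6 sin 286° + T_2 sin 69° + T_3 sin 154° = 0.
The known terms sum to (27.18, -94.78) N, so 0.3584 T_2 − 0.8988 T_3 = -27.18 and 0.9336 T_2 + 0.4384 T_3 = 94.78.
Solving simultaneously: T_2 = 73.55 N, T_3 = 59.57 N.

T_3 ≈ 59.6 N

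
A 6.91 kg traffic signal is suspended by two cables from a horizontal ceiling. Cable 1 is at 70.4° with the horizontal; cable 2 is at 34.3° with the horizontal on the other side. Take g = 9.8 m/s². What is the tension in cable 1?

T_1 ≈ 57.8 N

Weight W = 6.91 × 9.8 = 67.72 N acts straight down.
Horizontal: T_1 cos 70.4° = T_2 cos 34.3°  →  T_2 = 0.4061 T_1.
Vertical: T_1 sin 70.4° + T_2 sin 34.3° = 67.72.
Substituting the horizontal relation into the vertical equation gives 1.171 T_1 = 67.72, so T_1 = 57.83 N.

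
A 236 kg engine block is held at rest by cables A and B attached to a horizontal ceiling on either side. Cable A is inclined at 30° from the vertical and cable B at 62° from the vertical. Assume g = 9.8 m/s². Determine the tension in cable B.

Angles from the horizontal: cable A is 90° − 30° = 60°, cable B is 90° − 62° = 28°.
Weight W = 236 × 9.8 = 2313 N acts straight down.
Horizontal: T_A cos 60° = T_B cos 28°  →  T_A = 1.766 T_B.
Vertical: T_A sin 60° + T_B sin 28° = 2313.
Substituting the horizontal relation into the vertical equation gives 1.999 T_B = 2313, so T_B = 1157 N.

T_B ≈ 1160 N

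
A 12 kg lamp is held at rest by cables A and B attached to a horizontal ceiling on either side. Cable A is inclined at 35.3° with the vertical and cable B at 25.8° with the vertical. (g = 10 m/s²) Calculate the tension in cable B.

T_B ≈ 79.2 N

Angles from the horizontal: cable A is 90° − 35.3° = 54.7°, cable B is 90° − 25.8° = 64.2°.
Weight W = 12 × 10 = 120 N acts straight down.
Horizontal: T_A cos 54.7° = T_B cos 64.2°  →  T_A = 0.7532 T_B.
Vertical: T_A sin 54.7° + T_B sin 64.2° = 120.
Substituting the horizontal relation into the vertical equation gives 1.515 T_B = 120, so T_B = 79.21 N.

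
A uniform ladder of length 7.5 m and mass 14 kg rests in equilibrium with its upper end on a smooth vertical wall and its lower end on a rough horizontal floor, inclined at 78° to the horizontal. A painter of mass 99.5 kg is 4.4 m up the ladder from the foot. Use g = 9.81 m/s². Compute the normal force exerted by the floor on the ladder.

N_floor ≈ 1110 N

ΣF_y = 0: N_floor = 14×9.81 + 99.5×9.81 = 1113.4 N.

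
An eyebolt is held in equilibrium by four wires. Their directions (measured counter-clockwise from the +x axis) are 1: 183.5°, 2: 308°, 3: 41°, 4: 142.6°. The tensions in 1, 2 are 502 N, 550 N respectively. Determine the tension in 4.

T_4 ≈ 249 N

Resolve: ΣF_x = 502 cos 183.5° + 550 cos 308° + T_3 cos 41° + T_4 cos 142.6° = 0.
        ΣF_y = 502 sin 183.5° + 550 sin 308° + T_3 sin 41° + T_4 sin 142.6° = 0.
The known terms sum to (-162.4, -464.1) N, so 0.7547 T_3 − 0.7944 T_4 = 162.4 and 0.6561 T_3 + 0.6074 T_4 = 464.1.
Solving simultaneously: T_3 = 477.1 N, T_4 = 248.7 N.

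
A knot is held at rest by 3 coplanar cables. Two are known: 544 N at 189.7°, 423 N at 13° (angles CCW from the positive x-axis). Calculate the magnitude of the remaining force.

Sum the known components: ΣF_x = -124.1 N, ΣF_y = 3.496 N.
For equilibrium the remaining force must supply (−ΣF_x, −ΣF_y) = (124.1, -3.496) N.
Magnitude = √((124.1)² + (-3.496)²) = 124.1 N; direction = atan2(-3.496, 124.1) = 358.4°.

F ≈ 124 N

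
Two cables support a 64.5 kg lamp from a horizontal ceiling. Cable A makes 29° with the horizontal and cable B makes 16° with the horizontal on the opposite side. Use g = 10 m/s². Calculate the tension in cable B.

T_B ≈ 798 N

Weight W = 64.5 × 10 = 645 N acts straight down.
Horizontal: T_A cos 29° = T_B cos 16°  →  T_A = 1.099 T_B.
Vertical: T_A sin 29° + T_B sin 16° = 645.
Substituting the horizontal relation into the vertical equation gives 0.8085 T_B = 645, so T_B = 797.8 N.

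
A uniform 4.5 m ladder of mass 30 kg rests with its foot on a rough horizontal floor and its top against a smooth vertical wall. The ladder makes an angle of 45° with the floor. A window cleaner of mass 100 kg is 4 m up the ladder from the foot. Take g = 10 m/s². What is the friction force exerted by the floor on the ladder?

f ≈ 1040 N

Torques about the foot: N_wall · 4.5 sin 45° = 30×10×2.25 cos 45° + 100×10×4 cos 45° → N_wall = 1038.9 N.
ΣF_x = 0: f_floor = N_wall = 1038.9 N.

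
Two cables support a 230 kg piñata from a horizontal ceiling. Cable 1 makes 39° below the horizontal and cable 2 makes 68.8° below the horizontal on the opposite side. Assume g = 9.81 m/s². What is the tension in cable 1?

T_1 ≈ 857 N

Weight W = 230 × 9.81 = 2256 N acts straight down.
Horizontal: T_1 cos 39° = T_2 cos 68.8°  →  T_2 = 2.149 T_1.
Vertical: T_1 sin 39° + T_2 sin 68.8° = 2256.
Substituting the horizontal relation into the vertical equation gives 2.633 T_1 = 2256, so T_1 = 857 N.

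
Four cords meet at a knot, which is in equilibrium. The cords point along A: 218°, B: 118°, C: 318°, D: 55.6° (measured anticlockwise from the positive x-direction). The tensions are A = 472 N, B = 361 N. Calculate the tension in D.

Resolve: ΣF_x = 472 cos 218° + 361 cos 118° + T_C cos 318° + T_D cos 55.6° = 0.
        ΣF_y = 472 sin 218° + 361 sin 118° + T_C sin 318° + T_D sin 55.6° = 0.
The known terms sum to (-541.4, 28.15) N, so 0.7431 T_C + 0.5650 T_D = 541.4 and -0.6691 T_C + 0.8251 T_D = -28.15.
Solving simultaneously: T_C = 466.7 N, T_D = 344.4 N.

T_D ≈ 344 N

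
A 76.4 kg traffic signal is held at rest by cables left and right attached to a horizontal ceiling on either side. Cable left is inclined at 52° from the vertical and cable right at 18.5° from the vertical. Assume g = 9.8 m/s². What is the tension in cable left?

Angles from the horizontal: cable left is 90° − 52° = 38°, cable right is 90° − 18.5° = 71.5°.
Weight W = 76.4 × 9.8 = 748.7 N acts straight down.
Horizontal: T_left cos 38° = T_right cos 71.5°  →  T_right = 2.483 T_left.
Vertical: T_left sin 38° + T_right sin 71.5° = 748.7.
Substituting the horizontal relation into the vertical equation gives 2.971 T_left = 748.7, so T_left = 252 N.

T_left ≈ 252 N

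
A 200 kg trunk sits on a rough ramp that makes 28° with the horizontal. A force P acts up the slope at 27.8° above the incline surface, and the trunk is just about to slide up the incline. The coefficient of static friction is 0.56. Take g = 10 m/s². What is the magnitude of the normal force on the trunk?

On the verge of sliding up the incline, friction equals μN and acts down the slope.
Perpendicular: N + P sin 27.8° = W cos 28° = 1766 N.
Along incline: P cos 27.8° = W sin 28° + μN  with W sin 28° = 938.9 N.
Solving the pair for P and N: P = 1683 N, N = 981.2 N (and f = μN = 549.4 N).

N ≈ 981 N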